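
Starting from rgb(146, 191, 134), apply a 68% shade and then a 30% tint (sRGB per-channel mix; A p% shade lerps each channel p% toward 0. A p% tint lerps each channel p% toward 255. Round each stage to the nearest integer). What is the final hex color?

#6D776B

A 68% shade moves each channel 68% toward 0:
  R: 146 + 0.68×(0−146) = 146 − 99.28 = 46.72 → 47
  G: 191 − 129.88 = 61.12 → 61
  B: 134 + 0.68×(0−134) = 134 − 91.12 = 42.88 → 43
After the shade: rgb(47, 61, 43) = #2F3D2B.
Per channel, c → c + 0.3(255 − c):
  R: 47 + 0.3×(255−47) = 47 + 62.4 = 109.4 → 109
  G: 61 + 0.3×(255−61) = 61 + 58.2 = 119.2 → 119
  B: 43 + 63.6 = 106.6 → 107
rgb(109, 119, 107) = #6D776B.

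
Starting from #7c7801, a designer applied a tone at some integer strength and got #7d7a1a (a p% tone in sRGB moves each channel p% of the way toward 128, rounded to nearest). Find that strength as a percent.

20%

#7c7801 is rgb(124, 120, 1); #7d7a1a is rgb(125, 122, 26).
On the B channel (widest range): 26 ≈ 1 + (p/100)(128 − 1), so p ≈ 100×(26 − 1)/(128 − 1) = 2500/127 = 19.69.
p = 20 reproduces all three channels after rounding.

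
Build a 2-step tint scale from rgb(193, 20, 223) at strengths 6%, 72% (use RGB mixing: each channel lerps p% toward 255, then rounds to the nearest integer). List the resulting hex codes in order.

#C522E1, #EEBDF6

6%: (193 + 3.72 = 196.72→197, 20 + 14.1 = 34.1→34, 223 + 1.92 = 224.92→225) → #C522E1
72%: (193 + 44.64 = 237.64→238, 20 + 169.2 = 189.2→189, 223 + 23.04 = 246.04→246) → #EEBDF6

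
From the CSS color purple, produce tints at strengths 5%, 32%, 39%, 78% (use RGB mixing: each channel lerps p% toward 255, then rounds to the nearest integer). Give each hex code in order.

#860d86, #a952a9, #b263b2, #e3c7e3

CSS purple is rgb(128, 0, 128).
5%: (128 + 6.35 = 134.35→134, 0 + 12.75 = 12.75→13, 128 + 6.35 = 134.35→134) → #860d86
32%: (128 + 40.64 = 168.64→169, 0 + 81.6 = 81.6→82, 128 + 40.64 = 168.64→169) → #a952a9
39%: (128 + 49.53 = 177.53→178, 0 + 99.45 = 99.45→99, 128 + 49.53 = 177.53→178) → #b263b2
78%: (128 + 99.06 = 227.06→227, 0 + 198.9 = 198.9→199, 128 + 99.06 = 227.06→227) → #e3c7e3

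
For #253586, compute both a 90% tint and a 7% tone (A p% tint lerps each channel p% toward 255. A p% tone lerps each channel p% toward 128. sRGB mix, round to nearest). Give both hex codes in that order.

#E9EBF3, #2B3A86

#253586 is rgb(37, 53, 134).
90% tint:
  R: 37 + 0.9×(255−37) = 37 + 196.2 = 233.2 → 233
  G: 53 + 0.9×(255−53) = 53 + 181.8 = 234.8 → 235
  B: 134 + 108.9 = 242.9 → 243
  → #E9EBF3
7% tone:
  R: 37 + 0.07×(128−37) = 37 + 6.37 = 43.37 → 43
  G: 53 + 5.25 = 58.25 → 58
  B: 134 + 0.07×(128−134) = 134 − 0.42 = 133.58 → 134
  → #2B3A86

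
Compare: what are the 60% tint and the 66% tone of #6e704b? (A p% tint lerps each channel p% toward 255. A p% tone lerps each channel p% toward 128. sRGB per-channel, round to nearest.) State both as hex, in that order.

#6e704b is rgb(110, 112, 75).
60% tint:
  R: 110 + 0.6×(255−110) = 110 + 87 = 197 → 197
  G: 112 + 0.6×(255−112) = 112 + 85.8 = 197.8 → 198
  B: 75 + 108 = 183 → 183
  → #c5c6b7
66% tone:
  R: 110 + 0.66×(128−110) = 110 + 11.88 = 121.88 → 122
  G: 112 + 10.56 = 122.56 → 123
  B: 75 + 34.98 = 109.98 → 110
  → #7a7b6e

#c5c6b7, #7a7b6e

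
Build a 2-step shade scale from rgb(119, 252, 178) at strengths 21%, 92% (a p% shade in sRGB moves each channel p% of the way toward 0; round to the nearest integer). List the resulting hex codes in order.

#5EC78D, #0A140E

21%: (119 − 24.99 = 94.01→94, 252 − 52.92 = 199.08→199, 178 − 37.38 = 140.62→141) → #5EC78D
92%: (119 − 109.48 = 9.52→10, 252 − 231.84 = 20.16→20, 178 − 163.76 = 14.24→14) → #0A140E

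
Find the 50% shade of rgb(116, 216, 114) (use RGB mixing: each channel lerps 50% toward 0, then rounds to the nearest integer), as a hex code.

Lerp each channel 50% toward 0:
  R: 116 + 0.5×(0−116) = 116 − 58 = 58 → 58
  G: 216 − 108 = 108 → 108
  B: 114 + 0.5×(0−114) = 114 − 57 = 57 → 57
rgb(58, 108, 57) = #3A6C39.

#3A6C39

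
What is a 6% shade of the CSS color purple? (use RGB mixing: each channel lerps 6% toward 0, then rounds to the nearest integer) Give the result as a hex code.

CSS purple is rgb(128, 0, 128).
A 6% shade moves each channel 6% toward 0:
  R: 128 − 7.68 = 120.32 → 120
  G: 0 + 0.06×(0−0) = 0 + 0 = 0 → 0
  B: 128 + 0.06×(0−128) = 128 − 7.68 = 120.32 → 120
rgb(120, 0, 120) = #780078.

#780078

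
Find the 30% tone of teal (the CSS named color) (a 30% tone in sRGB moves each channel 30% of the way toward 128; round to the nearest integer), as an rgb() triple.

rgb(38, 128, 128)

CSS teal is rgb(0, 128, 128).
A 30% tone moves each channel 30% toward 128:
  R: 0 + 0.3×(128−0) = 0 + 38.4 = 38.4 → 38
  G: 128 + 0.3×(128−128) = 128 + 0 = 128 → 128
  B: 128 + 0.3×(128−128) = 128 + 0 = 128 → 128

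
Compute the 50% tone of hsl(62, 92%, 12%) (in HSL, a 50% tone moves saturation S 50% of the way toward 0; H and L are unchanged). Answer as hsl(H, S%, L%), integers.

hsl(62, 46%, 12%)

S moves 50% from 92 toward 0: 92 − 46 = 46 → 46.
H and L are unchanged.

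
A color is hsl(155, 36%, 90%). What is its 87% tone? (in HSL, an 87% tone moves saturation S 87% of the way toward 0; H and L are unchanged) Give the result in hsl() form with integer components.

S moves 87% from 36 toward 0: 36 − 31.32 = 4.68 → 5.
H and L are unchanged.

hsl(155, 5%, 90%)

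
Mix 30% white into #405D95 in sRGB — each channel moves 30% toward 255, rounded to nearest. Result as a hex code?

#798EB5

#405D95 is rgb(64, 93, 149).
Lerp each channel 30% toward 255:
  R: 64 + 57.3 = 121.3 → 121
  G: 93 + 48.6 = 141.6 → 142
  B: 149 + 31.8 = 180.8 → 181
rgb(121, 142, 181) = #798EB5.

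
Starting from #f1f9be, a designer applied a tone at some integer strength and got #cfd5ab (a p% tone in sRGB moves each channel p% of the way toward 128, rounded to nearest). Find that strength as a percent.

#f1f9be is rgb(241, 249, 190); #cfd5ab is rgb(207, 213, 171).
On the G channel (widest range): 213 ≈ 249 + (p/100)(128 − 249), so p ≈ 100×(213 − 249)/(128 − 249) = -3600/-121 = 29.75.
p = 30 reproduces all three channels after rounding.

30%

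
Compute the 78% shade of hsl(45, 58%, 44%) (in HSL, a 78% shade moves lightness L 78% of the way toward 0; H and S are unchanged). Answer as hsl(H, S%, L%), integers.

L moves 78% from 44 toward 0: 44 − 34.32 = 9.68 → 10.
H and S are unchanged.

hsl(45, 58%, 10%)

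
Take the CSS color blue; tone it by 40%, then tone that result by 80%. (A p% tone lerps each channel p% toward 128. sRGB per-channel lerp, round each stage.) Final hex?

CSS blue is rgb(0, 0, 255).
A 40% tone moves each channel 40% toward 128:
  R: 0 + 0.4×(128−0) = 0 + 51.2 = 51.2 → 51
  G: 0 + 0.4×(128−0) = 0 + 51.2 = 51.2 → 51
  B: 255 + 0.4×(128−255) = 255 − 50.8 = 204.2 → 204
After the tone: rgb(51, 51, 204) = #3333CC.
An 80% tone moves each channel 80% toward 128:
  R: 51 + 61.6 = 112.6 → 113
  G: 51 + 0.8×(128−51) = 51 + 61.6 = 112.6 → 113
  B: 204 − 60.8 = 143.2 → 143
rgb(113, 113, 143) = #71718F.

#71718F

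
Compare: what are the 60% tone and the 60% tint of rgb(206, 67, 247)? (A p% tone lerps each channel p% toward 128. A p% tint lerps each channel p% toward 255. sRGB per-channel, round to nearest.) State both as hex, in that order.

60% tone:
  R: 206 + 0.6×(128−206) = 206 − 46.8 = 159.2 → 159
  G: 67 + 0.6×(128−67) = 67 + 36.6 = 103.6 → 104
  B: 247 + 0.6×(128−247) = 247 − 71.4 = 175.6 → 176
  → #9f68b0
60% tint:
  R: 206 + 0.6×(255−206) = 206 + 29.4 = 235.4 → 235
  G: 67 + 0.6×(255−67) = 67 + 112.8 = 179.8 → 180
  B: 247 + 0.6×(255−247) = 247 + 4.8 = 251.8 → 252
  → #ebb4fc

#9f68b0, #ebb4fc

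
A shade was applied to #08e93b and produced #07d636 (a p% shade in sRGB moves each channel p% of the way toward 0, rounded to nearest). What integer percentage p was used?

8%

#08e93b is rgb(8, 233, 59); #07d636 is rgb(7, 214, 54).
On the G channel (widest range): 214 ≈ 233 + (p/100)(0 − 233), so p ≈ 100×(214 − 233)/(0 − 233) = -1900/-233 = 8.15.
p = 8 reproduces all three channels after rounding.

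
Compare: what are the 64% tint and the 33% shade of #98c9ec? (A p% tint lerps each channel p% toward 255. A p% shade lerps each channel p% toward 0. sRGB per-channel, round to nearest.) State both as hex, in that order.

#daecf8, #66879e

#98c9ec is rgb(152, 201, 236).
64% tint:
  R: 152 + 65.92 = 217.92 → 218
  G: 201 + 0.64×(255−201) = 201 + 34.56 = 235.56 → 236
  B: 236 + 0.64×(255−236) = 236 + 12.16 = 248.16 → 248
  → #daecf8
33% shade:
  R: 152 + 0.33×(0−152) = 152 − 50.16 = 101.84 → 102
  G: 201 − 66.33 = 134.67 → 135
  B: 236 − 77.88 = 158.12 → 158
  → #66879e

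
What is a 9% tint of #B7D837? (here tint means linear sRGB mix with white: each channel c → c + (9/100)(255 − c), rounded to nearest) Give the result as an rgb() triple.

rgb(189, 220, 73)

#B7D837 is rgb(183, 216, 55).
A 9% tint moves each channel 9% toward 255:
  R: 183 + 6.48 = 189.48 → 189
  G: 216 + 3.51 = 219.51 → 220
  B: 55 + 0.09×(255−55) = 55 + 18 = 73 → 73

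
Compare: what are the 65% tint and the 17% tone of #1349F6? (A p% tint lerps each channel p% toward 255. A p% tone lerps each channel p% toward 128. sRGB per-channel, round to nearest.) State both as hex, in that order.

#1349F6 is rgb(19, 73, 246).
65% tint:
  R: 19 + 153.4 = 172.4 → 172
  G: 73 + 118.3 = 191.3 → 191
  B: 246 + 5.85 = 251.85 → 252
  → #ACBFFC
17% tone:
  R: 19 + 18.53 = 37.53 → 38
  G: 73 + 0.17×(128−73) = 73 + 9.35 = 82.35 → 82
  B: 246 + 0.17×(128−246) = 246 − 20.06 = 225.94 → 226
  → #2652E2

#ACBFFC, #2652E2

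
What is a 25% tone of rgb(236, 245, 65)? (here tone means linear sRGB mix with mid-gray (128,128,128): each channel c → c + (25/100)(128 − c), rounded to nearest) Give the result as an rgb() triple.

Lerp each channel 25% toward 128:
  R: 236 − 27 = 209 → 209
  G: 245 + 0.25×(128−245) = 245 − 29.25 = 215.75 → 216
  B: 65 + 15.75 = 80.75 → 81

rgb(209, 216, 81)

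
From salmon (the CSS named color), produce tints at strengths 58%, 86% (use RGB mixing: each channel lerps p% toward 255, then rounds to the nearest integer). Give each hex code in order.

CSS salmon is rgb(250, 128, 114).
58%: (250 + 2.9 = 252.9→253, 128 + 73.66 = 201.66→202, 114 + 81.78 = 195.78→196) → #FDCAC4
86%: (250 + 4.3 = 254.3→254, 128 + 109.22 = 237.22→237, 114 + 121.26 = 235.26→235) → #FEEDEB

#FDCAC4, #FEEDEB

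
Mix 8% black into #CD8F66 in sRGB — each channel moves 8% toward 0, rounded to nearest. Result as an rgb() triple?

rgb(189, 132, 94)

#CD8F66 is rgb(205, 143, 102).
An 8% shade moves each channel 8% toward 0:
  R: 205 + 0.08×(0−205) = 205 − 16.4 = 188.6 → 189
  G: 143 + 0.08×(0−143) = 143 − 11.44 = 131.56 → 132
  B: 102 + 0.08×(0−102) = 102 − 8.16 = 93.84 → 94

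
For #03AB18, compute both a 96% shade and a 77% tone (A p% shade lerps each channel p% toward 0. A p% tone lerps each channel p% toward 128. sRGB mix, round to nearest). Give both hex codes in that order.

#03AB18 is rgb(3, 171, 24).
96% shade:
  R: 3 + 0.96×(0−3) = 3 − 2.88 = 0.12 → 0
  G: 171 − 164.16 = 6.84 → 7
  B: 24 + 0.96×(0−24) = 24 − 23.04 = 0.96 → 1
  → #000701
77% tone:
  R: 3 + 0.77×(128−3) = 3 + 96.25 = 99.25 → 99
  G: 171 − 33.11 = 137.89 → 138
  B: 24 + 80.08 = 104.08 → 104
  → #638A68

#000701, #638A68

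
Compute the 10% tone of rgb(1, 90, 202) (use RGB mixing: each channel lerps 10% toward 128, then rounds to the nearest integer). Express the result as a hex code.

Per channel, c → c + 0.1(128 − c):
  R: 1 + 0.1×(128−1) = 1 + 12.7 = 13.7 → 14
  G: 90 + 0.1×(128−90) = 90 + 3.8 = 93.8 → 94
  B: 202 + 0.1×(128−202) = 202 − 7.4 = 194.6 → 195
rgb(14, 94, 195) = #0E5EC3.

#0E5EC3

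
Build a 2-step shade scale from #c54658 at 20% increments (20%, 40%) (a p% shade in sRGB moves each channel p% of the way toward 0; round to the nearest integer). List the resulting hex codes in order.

#c54658 is rgb(197, 70, 88).
20%: (197 − 39.4 = 157.6→158, 70 − 14 = 56→56, 88 − 17.6 = 70.4→70) → #9e3846
40%: (197 − 78.8 = 118.2→118, 70 − 28 = 42→42, 88 − 35.2 = 52.8→53) → #762a35

#9e3846, #762a35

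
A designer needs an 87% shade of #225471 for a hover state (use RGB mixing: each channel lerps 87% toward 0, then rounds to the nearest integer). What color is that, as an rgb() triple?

rgb(4, 11, 15)

#225471 is rgb(34, 84, 113).
Lerp each channel 87% toward 0:
  R: 34 + 0.87×(0−34) = 34 − 29.58 = 4.42 → 4
  G: 84 + 0.87×(0−84) = 84 − 73.08 = 10.92 → 11
  B: 113 − 98.31 = 14.69 → 15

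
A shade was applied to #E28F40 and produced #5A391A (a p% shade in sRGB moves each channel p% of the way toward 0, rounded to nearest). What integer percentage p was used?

60%

#E28F40 is rgb(226, 143, 64); #5A391A is rgb(90, 57, 26).
On the R channel (widest range): 90 ≈ 226 + (p/100)(0 − 226), so p ≈ 100×(90 − 226)/(0 − 226) = -13600/-226 = 60.18.
p = 60 reproduces all three channels after rounding.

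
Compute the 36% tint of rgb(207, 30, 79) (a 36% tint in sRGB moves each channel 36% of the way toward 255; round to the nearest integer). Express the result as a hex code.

Per channel, c → c + 0.36(255 − c):
  R: 207 + 17.28 = 224.28 → 224
  G: 30 + 81 = 111 → 111
  B: 79 + 63.36 = 142.36 → 142
rgb(224, 111, 142) = #e06f8e.

#e06f8e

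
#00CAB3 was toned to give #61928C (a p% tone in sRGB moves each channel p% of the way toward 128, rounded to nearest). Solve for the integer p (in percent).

76%

#00CAB3 is rgb(0, 202, 179); #61928C is rgb(97, 146, 140).
On the R channel (widest range): 97 ≈ 0 + (p/100)(128 − 0), so p ≈ 100×(97 − 0)/(128 − 0) = 9700/128 = 75.78.
p = 76 reproduces all three channels after rounding.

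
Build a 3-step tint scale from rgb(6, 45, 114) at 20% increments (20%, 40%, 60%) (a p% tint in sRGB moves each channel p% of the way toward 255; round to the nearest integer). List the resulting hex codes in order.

20%: (6 + 49.8 = 55.8→56, 45 + 42 = 87→87, 114 + 28.2 = 142.2→142) → #38578e
40%: (6 + 99.6 = 105.6→106, 45 + 84 = 129→129, 114 + 56.4 = 170.4→170) → #6a81aa
60%: (6 + 149.4 = 155.4→155, 45 + 126 = 171→171, 114 + 84.6 = 198.6→199) → #9babc7

#38578e, #6a81aa, #9babc7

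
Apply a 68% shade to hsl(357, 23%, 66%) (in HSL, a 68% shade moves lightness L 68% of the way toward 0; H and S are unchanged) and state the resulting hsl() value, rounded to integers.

hsl(357, 23%, 21%)

L moves 68% from 66 toward 0: 66 − 44.88 = 21.12 → 21.
H and S are unchanged.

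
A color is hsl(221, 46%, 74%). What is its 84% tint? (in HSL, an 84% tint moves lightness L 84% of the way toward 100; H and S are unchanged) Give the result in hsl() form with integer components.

L moves 84% from 74 toward 100: 74 + 21.84 = 95.84 → 96.
H and S are unchanged.

hsl(221, 46%, 96%)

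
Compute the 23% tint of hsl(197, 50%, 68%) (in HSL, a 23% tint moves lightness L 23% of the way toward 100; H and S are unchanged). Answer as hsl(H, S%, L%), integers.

hsl(197, 50%, 75%)

L moves 23% from 68 toward 100: 68 + 7.36 = 75.36 → 75.
H and S are unchanged.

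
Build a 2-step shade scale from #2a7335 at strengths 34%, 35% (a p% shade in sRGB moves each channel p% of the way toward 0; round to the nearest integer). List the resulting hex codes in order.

#1c4c23, #1b4b22

#2a7335 is rgb(42, 115, 53).
34%: (42 − 14.28 = 27.72→28, 115 − 39.1 = 75.9→76, 53 − 18.02 = 34.98→35) → #1c4c23
35%: (42 − 14.7 = 27.3→27, 115 − 40.25 = 74.75→75, 53 − 18.55 = 34.45→34) → #1b4b22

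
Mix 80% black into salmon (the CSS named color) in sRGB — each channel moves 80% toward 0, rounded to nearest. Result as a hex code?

CSS salmon is rgb(250, 128, 114).
An 80% shade moves each channel 80% toward 0:
  R: 250 + 0.8×(0−250) = 250 − 200 = 50 → 50
  G: 128 + 0.8×(0−128) = 128 − 102.4 = 25.6 → 26
  B: 114 + 0.8×(0−114) = 114 − 91.2 = 22.8 → 23
rgb(50, 26, 23) = #321A17.

#321A17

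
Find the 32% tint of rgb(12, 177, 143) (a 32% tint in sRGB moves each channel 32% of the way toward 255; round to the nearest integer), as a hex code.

Lerp each channel 32% toward 255:
  R: 12 + 77.76 = 89.76 → 90
  G: 177 + 0.32×(255−177) = 177 + 24.96 = 201.96 → 202
  B: 143 + 0.32×(255−143) = 143 + 35.84 = 178.84 → 179
rgb(90, 202, 179) = #5ACAB3.

#5ACAB3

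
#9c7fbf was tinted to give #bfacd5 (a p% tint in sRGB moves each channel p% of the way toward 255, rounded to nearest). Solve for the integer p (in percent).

#9c7fbf is rgb(156, 127, 191); #bfacd5 is rgb(191, 172, 213).
On the G channel (widest range): 172 ≈ 127 + (p/100)(255 − 127), so p ≈ 100×(172 − 127)/(255 − 127) = 4500/128 = 35.16.
p = 35 reproduces all three channels after rounding.

35%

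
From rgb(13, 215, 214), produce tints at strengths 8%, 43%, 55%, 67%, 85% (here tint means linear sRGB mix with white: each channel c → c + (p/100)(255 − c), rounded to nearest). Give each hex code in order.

#20DAD9, #75E8E8, #92EDED, #AFF2F1, #DBF9F9

8%: (13 + 19.36 = 32.36→32, 215 + 3.2 = 218.2→218, 214 + 3.28 = 217.28→217) → #20DAD9
43%: (13 + 104.06 = 117.06→117, 215 + 17.2 = 232.2→232, 214 + 17.63 = 231.63→232) → #75E8E8
55%: (13 + 133.1 = 146.1→146, 215 + 22 = 237→237, 214 + 22.55 = 236.55→237) → #92EDED
67%: (13 + 162.14 = 175.14→175, 215 + 26.8 = 241.8→242, 214 + 27.47 = 241.47→241) → #AFF2F1
85%: (13 + 205.7 = 218.7→219, 215 + 34 = 249→249, 214 + 34.85 = 248.85→249) → #DBF9F9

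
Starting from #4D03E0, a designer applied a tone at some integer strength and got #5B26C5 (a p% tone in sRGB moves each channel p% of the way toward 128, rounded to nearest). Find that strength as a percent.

28%

#4D03E0 is rgb(77, 3, 224); #5B26C5 is rgb(91, 38, 197).
On the G channel (widest range): 38 ≈ 3 + (p/100)(128 − 3), so p ≈ 100×(38 − 3)/(128 − 3) = 3500/125 = 28.00.
p = 28 reproduces all three channels after rounding.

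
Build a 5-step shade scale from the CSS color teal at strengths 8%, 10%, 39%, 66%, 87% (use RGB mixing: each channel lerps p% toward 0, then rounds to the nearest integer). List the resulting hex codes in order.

CSS teal is rgb(0, 128, 128).
8%: (0→0, 128 − 10.24 = 117.76→118, 128 − 10.24 = 117.76→118) → #007676
10%: (0→0, 128 − 12.8 = 115.2→115, 128 − 12.8 = 115.2→115) → #007373
39%: (0→0, 128 − 49.92 = 78.08→78, 128 − 49.92 = 78.08→78) → #004E4E
66%: (0→0, 128 − 84.48 = 43.52→44, 128 − 84.48 = 43.52→44) → #002C2C
87%: (0→0, 128 − 111.36 = 16.64→17, 128 − 111.36 = 16.64→17) → #001111

#007676, #007373, #004E4E, #002C2C, #001111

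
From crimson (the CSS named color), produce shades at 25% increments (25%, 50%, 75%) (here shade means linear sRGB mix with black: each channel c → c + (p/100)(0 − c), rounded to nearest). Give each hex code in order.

#A50F2D, #6E0A1E, #37050F

CSS crimson is rgb(220, 20, 60).
25%: (220 − 55 = 165→165, 20 − 5 = 15→15, 60 − 15 = 45→45) → #A50F2D
50%: (220 − 110 = 110→110, 20 − 10 = 10→10, 60 − 30 = 30→30) → #6E0A1E
75%: (220 − 165 = 55→55, 20 − 15 = 5→5, 60 − 45 = 15→15) → #37050F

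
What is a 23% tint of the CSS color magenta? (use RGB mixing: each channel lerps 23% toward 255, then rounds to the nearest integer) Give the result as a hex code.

#FF3BFF

CSS magenta is rgb(255, 0, 255).
A 23% tint moves each channel 23% toward 255:
  R: 255 + 0 = 255 → 255
  G: 0 + 0.23×(255−0) = 0 + 58.65 = 58.65 → 59
  B: 255 + 0.23×(255−255) = 255 + 0 = 255 → 255
rgb(255, 59, 255) = #FF3BFF.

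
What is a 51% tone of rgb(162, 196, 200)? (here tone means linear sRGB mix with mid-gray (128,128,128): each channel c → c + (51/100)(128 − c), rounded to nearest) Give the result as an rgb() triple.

Lerp each channel 51% toward 128:
  R: 162 − 17.34 = 144.66 → 145
  G: 196 + 0.51×(128−196) = 196 − 34.68 = 161.32 → 161
  B: 200 − 36.72 = 163.28 → 163

rgb(145, 161, 163)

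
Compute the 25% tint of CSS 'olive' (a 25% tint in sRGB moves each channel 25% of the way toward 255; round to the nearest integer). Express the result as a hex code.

CSS olive is rgb(128, 128, 0).
Lerp each channel 25% toward 255:
  R: 128 + 0.25×(255−128) = 128 + 31.75 = 159.75 → 160
  G: 128 + 0.25×(255−128) = 128 + 31.75 = 159.75 → 160
  B: 0 + 63.75 = 63.75 → 64
rgb(160, 160, 64) = #a0a040.

#a0a040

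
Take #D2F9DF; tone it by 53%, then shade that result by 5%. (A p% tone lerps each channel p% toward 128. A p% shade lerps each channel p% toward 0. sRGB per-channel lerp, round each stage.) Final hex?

#9FB0A4

#D2F9DF is rgb(210, 249, 223).
A 53% tone moves each channel 53% toward 128:
  R: 210 + 0.53×(128−210) = 210 − 43.46 = 166.54 → 167
  G: 249 + 0.53×(128−249) = 249 − 64.13 = 184.87 → 185
  B: 223 − 50.35 = 172.65 → 173
After the tone: rgb(167, 185, 173) = #A7B9AD.
Lerp each channel 5% toward 0:
  R: 167 − 8.35 = 158.65 → 159
  G: 185 − 9.25 = 175.75 → 176
  B: 173 − 8.65 = 164.35 → 164
rgb(159, 176, 164) = #9FB0A4.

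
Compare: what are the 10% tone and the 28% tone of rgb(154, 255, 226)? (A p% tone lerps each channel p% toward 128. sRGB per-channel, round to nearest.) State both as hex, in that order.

#97f2d8, #93dbc7

10% tone:
  R: 154 − 2.6 = 151.4 → 151
  G: 255 + 0.1×(128−255) = 255 − 12.7 = 242.3 → 242
  B: 226 + 0.1×(128−226) = 226 − 9.8 = 216.2 → 216
  → #97f2d8
28% tone:
  R: 154 − 7.28 = 146.72 → 147
  G: 255 + 0.28×(128−255) = 255 − 35.56 = 219.44 → 219
  B: 226 + 0.28×(128−226) = 226 − 27.44 = 198.56 → 199
  → #93dbc7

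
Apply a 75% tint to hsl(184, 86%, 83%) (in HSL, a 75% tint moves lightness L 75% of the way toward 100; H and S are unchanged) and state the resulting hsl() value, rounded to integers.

L moves 75% from 83 toward 100: 83 + 12.75 = 95.75 → 96.
H and S are unchanged.

hsl(184, 86%, 96%)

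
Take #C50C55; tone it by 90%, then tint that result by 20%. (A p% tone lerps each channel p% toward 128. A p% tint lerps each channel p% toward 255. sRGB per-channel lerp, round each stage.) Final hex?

#C50C55 is rgb(197, 12, 85).
Lerp each channel 90% toward 128:
  R: 197 + 0.9×(128−197) = 197 − 62.1 = 134.9 → 135
  G: 12 + 0.9×(128−12) = 12 + 104.4 = 116.4 → 116
  B: 85 + 38.7 = 123.7 → 124
After the tone: rgb(135, 116, 124) = #87747C.
Per channel, c → c + 0.2(255 − c):
  R: 135 + 0.2×(255−135) = 135 + 24 = 159 → 159
  G: 116 + 0.2×(255−116) = 116 + 27.8 = 143.8 → 144
  B: 124 + 0.2×(255−124) = 124 + 26.2 = 150.2 → 150
rgb(159, 144, 150) = #9F9096.

#9F9096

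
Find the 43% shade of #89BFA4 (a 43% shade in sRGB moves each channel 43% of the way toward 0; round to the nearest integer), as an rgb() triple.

#89BFA4 is rgb(137, 191, 164).
Lerp each channel 43% toward 0:
  R: 137 + 0.43×(0−137) = 137 − 58.91 = 78.09 → 78
  G: 191 − 82.13 = 108.87 → 109
  B: 164 − 70.52 = 93.48 → 93

rgb(78, 109, 93)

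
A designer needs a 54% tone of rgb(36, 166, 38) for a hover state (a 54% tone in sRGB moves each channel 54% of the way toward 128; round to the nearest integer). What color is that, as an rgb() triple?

rgb(86, 145, 87)

A 54% tone moves each channel 54% toward 128:
  R: 36 + 49.68 = 85.68 → 86
  G: 166 + 0.54×(128−166) = 166 − 20.52 = 145.48 → 145
  B: 38 + 48.6 = 86.6 → 87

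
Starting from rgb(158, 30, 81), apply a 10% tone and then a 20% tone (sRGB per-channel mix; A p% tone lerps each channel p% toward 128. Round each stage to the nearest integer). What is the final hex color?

A 10% tone moves each channel 10% toward 128:
  R: 158 − 3 = 155 → 155
  G: 30 + 9.8 = 39.8 → 40
  B: 81 + 4.7 = 85.7 → 86
After the tone: rgb(155, 40, 86) = #9B2856.
A 20% tone moves each channel 20% toward 128:
  R: 155 + 0.2×(128−155) = 155 − 5.4 = 149.6 → 150
  G: 40 + 17.6 = 57.6 → 58
  B: 86 + 8.4 = 94.4 → 94
rgb(150, 58, 94) = #963A5E.

#963A5E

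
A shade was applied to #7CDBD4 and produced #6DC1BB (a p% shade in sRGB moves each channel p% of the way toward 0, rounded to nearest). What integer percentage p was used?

12%

#7CDBD4 is rgb(124, 219, 212); #6DC1BB is rgb(109, 193, 187).
On the G channel (widest range): 193 ≈ 219 + (p/100)(0 − 219), so p ≈ 100×(193 − 219)/(0 − 219) = -2600/-219 = 11.87.
p = 12 reproduces all three channels after rounding.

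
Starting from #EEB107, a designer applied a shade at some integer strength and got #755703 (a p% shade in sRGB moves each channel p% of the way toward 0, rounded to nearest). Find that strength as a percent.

#EEB107 is rgb(238, 177, 7); #755703 is rgb(117, 87, 3).
On the R channel (widest range): 117 ≈ 238 + (p/100)(0 − 238), so p ≈ 100×(117 − 238)/(0 − 238) = -12100/-238 = 50.84.
p = 51 reproduces all three channels after rounding.

51%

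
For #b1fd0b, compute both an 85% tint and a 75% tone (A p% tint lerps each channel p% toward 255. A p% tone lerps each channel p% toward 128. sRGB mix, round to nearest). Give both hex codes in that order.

#f3ffda, #8c9f63

#b1fd0b is rgb(177, 253, 11).
85% tint:
  R: 177 + 0.85×(255−177) = 177 + 66.3 = 243.3 → 243
  G: 253 + 1.7 = 254.7 → 255
  B: 11 + 207.4 = 218.4 → 218
  → #f3ffda
75% tone:
  R: 177 + 0.75×(128−177) = 177 − 36.75 = 140.25 → 140
  G: 253 + 0.75×(128−253) = 253 − 93.75 = 159.25 → 159
  B: 11 + 87.75 = 98.75 → 99
  → #8c9f63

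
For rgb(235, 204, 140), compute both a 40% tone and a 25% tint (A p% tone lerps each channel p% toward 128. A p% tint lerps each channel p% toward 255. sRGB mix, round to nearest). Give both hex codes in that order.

40% tone:
  R: 235 − 42.8 = 192.2 → 192
  G: 204 + 0.4×(128−204) = 204 − 30.4 = 173.6 → 174
  B: 140 + 0.4×(128−140) = 140 − 4.8 = 135.2 → 135
  → #C0AE87
25% tint:
  R: 235 + 0.25×(255−235) = 235 + 5 = 240 → 240
  G: 204 + 0.25×(255−204) = 204 + 12.75 = 216.75 → 217
  B: 140 + 28.75 = 168.75 → 169
  → #F0D9A9

#C0AE87, #F0D9A9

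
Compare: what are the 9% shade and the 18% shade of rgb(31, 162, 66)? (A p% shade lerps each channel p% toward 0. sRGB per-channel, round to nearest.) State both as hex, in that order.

9% shade:
  R: 31 + 0.09×(0−31) = 31 − 2.79 = 28.21 → 28
  G: 162 + 0.09×(0−162) = 162 − 14.58 = 147.42 → 147
  B: 66 + 0.09×(0−66) = 66 − 5.94 = 60.06 → 60
  → #1C933C
18% shade:
  R: 31 − 5.58 = 25.42 → 25
  G: 162 − 29.16 = 132.84 → 133
  B: 66 − 11.88 = 54.12 → 54
  → #198536

#1C933C, #198536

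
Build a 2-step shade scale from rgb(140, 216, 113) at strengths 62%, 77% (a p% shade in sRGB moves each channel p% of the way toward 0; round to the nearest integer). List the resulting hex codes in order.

#35522B, #20321A

62%: (140 − 86.8 = 53.2→53, 216 − 133.92 = 82.08→82, 113 − 70.06 = 42.94→43) → #35522B
77%: (140 − 107.8 = 32.2→32, 216 − 166.32 = 49.68→50, 113 − 87.01 = 25.99→26) → #20321A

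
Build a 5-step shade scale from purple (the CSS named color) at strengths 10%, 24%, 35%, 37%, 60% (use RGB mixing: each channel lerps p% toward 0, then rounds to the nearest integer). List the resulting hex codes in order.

CSS purple is rgb(128, 0, 128).
10%: (128 − 12.8 = 115.2→115, 0→0, 128 − 12.8 = 115.2→115) → #730073
24%: (128 − 30.72 = 97.28→97, 0→0, 128 − 30.72 = 97.28→97) → #610061
35%: (128 − 44.8 = 83.2→83, 0→0, 128 − 44.8 = 83.2→83) → #530053
37%: (128 − 47.36 = 80.64→81, 0→0, 128 − 47.36 = 80.64→81) → #510051
60%: (128 − 76.8 = 51.2→51, 0→0, 128 − 76.8 = 51.2→51) → #330033

#730073, #610061, #530053, #510051, #330033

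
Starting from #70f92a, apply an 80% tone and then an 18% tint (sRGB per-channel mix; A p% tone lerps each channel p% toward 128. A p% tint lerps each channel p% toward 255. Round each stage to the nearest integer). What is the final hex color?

#94ab89

#70f92a is rgb(112, 249, 42).
An 80% tone moves each channel 80% toward 128:
  R: 112 + 12.8 = 124.8 → 125
  G: 249 − 96.8 = 152.2 → 152
  B: 42 + 0.8×(128−42) = 42 + 68.8 = 110.8 → 111
After the tone: rgb(125, 152, 111) = #7d986f.
Lerp each channel 18% toward 255:
  R: 125 + 0.18×(255−125) = 125 + 23.4 = 148.4 → 148
  G: 152 + 0.18×(255−152) = 152 + 18.54 = 170.54 → 171
  B: 111 + 25.92 = 136.92 → 137
rgb(148, 171, 137) = #94ab89.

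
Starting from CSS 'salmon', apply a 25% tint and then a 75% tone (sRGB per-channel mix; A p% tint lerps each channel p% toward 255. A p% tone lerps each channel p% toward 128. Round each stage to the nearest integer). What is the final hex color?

#9F8885

CSS salmon is rgb(250, 128, 114).
Lerp each channel 25% toward 255:
  R: 250 + 0.25×(255−250) = 250 + 1.25 = 251.25 → 251
  G: 128 + 0.25×(255−128) = 128 + 31.75 = 159.75 → 160
  B: 114 + 0.25×(255−114) = 114 + 35.25 = 149.25 → 149
After the tint: rgb(251, 160, 149) = #FBA095.
Per channel, c → c + 0.75(128 − c):
  R: 251 − 92.25 = 158.75 → 159
  G: 160 − 24 = 136 → 136
  B: 149 + 0.75×(128−149) = 149 − 15.75 = 133.25 → 133
rgb(159, 136, 133) = #9F8885.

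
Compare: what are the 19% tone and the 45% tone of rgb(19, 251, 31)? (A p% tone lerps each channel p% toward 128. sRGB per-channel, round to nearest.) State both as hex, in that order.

#28E431, #44C44B

19% tone:
  R: 19 + 20.71 = 39.71 → 40
  G: 251 + 0.19×(128−251) = 251 − 23.37 = 227.63 → 228
  B: 31 + 18.43 = 49.43 → 49
  → #28E431
45% tone:
  R: 19 + 0.45×(128−19) = 19 + 49.05 = 68.05 → 68
  G: 251 − 55.35 = 195.65 → 196
  B: 31 + 0.45×(128−31) = 31 + 43.65 = 74.65 → 75
  → #44C44B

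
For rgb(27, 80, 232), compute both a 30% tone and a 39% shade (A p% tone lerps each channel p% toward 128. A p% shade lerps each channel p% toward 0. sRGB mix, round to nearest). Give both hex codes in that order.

#395EC9, #10318E

30% tone:
  R: 27 + 30.3 = 57.3 → 57
  G: 80 + 0.3×(128−80) = 80 + 14.4 = 94.4 → 94
  B: 232 − 31.2 = 200.8 → 201
  → #395EC9
39% shade:
  R: 27 + 0.39×(0−27) = 27 − 10.53 = 16.47 → 16
  G: 80 + 0.39×(0−80) = 80 − 31.2 = 48.8 → 49
  B: 232 − 90.48 = 141.52 → 142
  → #10318E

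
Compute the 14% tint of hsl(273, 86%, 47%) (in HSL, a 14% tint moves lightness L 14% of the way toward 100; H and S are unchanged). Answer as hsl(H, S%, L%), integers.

L moves 14% from 47 toward 100: 47 + 7.42 = 54.42 → 54.
H and S are unchanged.

hsl(273, 86%, 54%)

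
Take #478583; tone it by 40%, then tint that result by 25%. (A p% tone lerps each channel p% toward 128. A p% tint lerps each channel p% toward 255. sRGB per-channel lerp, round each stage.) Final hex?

#478583 is rgb(71, 133, 131).
Per channel, c → c + 0.4(128 − c):
  R: 71 + 0.4×(128−71) = 71 + 22.8 = 93.8 → 94
  G: 133 + 0.4×(128−133) = 133 − 2 = 131 → 131
  B: 131 + 0.4×(128−131) = 131 − 1.2 = 129.8 → 130
After the tone: rgb(94, 131, 130) = #5E8382.
Per channel, c → c + 0.25(255 − c):
  R: 94 + 0.25×(255−94) = 94 + 40.25 = 134.25 → 134
  G: 131 + 31 = 162 → 162
  B: 130 + 31.25 = 161.25 → 161
rgb(134, 162, 161) = #86A2A1.

#86A2A1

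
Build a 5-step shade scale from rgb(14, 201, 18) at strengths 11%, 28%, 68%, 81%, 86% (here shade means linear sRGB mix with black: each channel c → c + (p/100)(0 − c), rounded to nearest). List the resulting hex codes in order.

11%: (14 − 1.54 = 12.46→12, 201 − 22.11 = 178.89→179, 18 − 1.98 = 16.02→16) → #0cb310
28%: (14 − 3.92 = 10.08→10, 201 − 56.28 = 144.72→145, 18 − 5.04 = 12.96→13) → #0a910d
68%: (14 − 9.52 = 4.48→4, 201 − 136.68 = 64.32→64, 18 − 12.24 = 5.76→6) → #044006
81%: (14 − 11.34 = 2.66→3, 201 − 162.81 = 38.19→38, 18 − 14.58 = 3.42→3) → #032603
86%: (14 − 12.04 = 1.96→2, 201 − 172.86 = 28.14→28, 18 − 15.48 = 2.52→3) → #021c03

#0cb310, #0a910d, #044006, #032603, #021c03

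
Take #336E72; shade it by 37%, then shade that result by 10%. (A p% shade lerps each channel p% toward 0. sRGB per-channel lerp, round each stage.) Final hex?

#1D3E41

#336E72 is rgb(51, 110, 114).
Per channel, c → c + 0.37(0 − c):
  R: 51 + 0.37×(0−51) = 51 − 18.87 = 32.13 → 32
  G: 110 + 0.37×(0−110) = 110 − 40.7 = 69.3 → 69
  B: 114 + 0.37×(0−114) = 114 − 42.18 = 71.82 → 72
After the shade: rgb(32, 69, 72) = #204548.
Lerp each channel 10% toward 0:
  R: 32 − 3.2 = 28.8 → 29
  G: 69 + 0.1×(0−69) = 69 − 6.9 = 62.1 → 62
  B: 72 − 7.2 = 64.8 → 65
rgb(29, 62, 65) = #1D3E41.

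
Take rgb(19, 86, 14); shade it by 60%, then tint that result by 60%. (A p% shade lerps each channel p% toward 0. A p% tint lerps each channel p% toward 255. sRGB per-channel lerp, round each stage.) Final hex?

#9CA79B

Per channel, c → c + 0.6(0 − c):
  R: 19 + 0.6×(0−19) = 19 − 11.4 = 7.6 → 8
  G: 86 + 0.6×(0−86) = 86 − 51.6 = 34.4 → 34
  B: 14 − 8.4 = 5.6 → 6
After the shade: rgb(8, 34, 6) = #082206.
Lerp each channel 60% toward 255:
  R: 8 + 148.2 = 156.2 → 156
  G: 34 + 132.6 = 166.6 → 167
  B: 6 + 0.6×(255−6) = 6 + 149.4 = 155.4 → 155
rgb(156, 167, 155) = #9CA79B.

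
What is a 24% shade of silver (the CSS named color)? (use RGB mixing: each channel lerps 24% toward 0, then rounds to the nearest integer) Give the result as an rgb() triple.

CSS silver is rgb(192, 192, 192).
Lerp each channel 24% toward 0:
  R: 192 + 0.24×(0−192) = 192 − 46.08 = 145.92 → 146
  G: 192 − 46.08 = 145.92 → 146
  B: 192 + 0.24×(0−192) = 192 − 46.08 = 145.92 → 146

rgb(146, 146, 146)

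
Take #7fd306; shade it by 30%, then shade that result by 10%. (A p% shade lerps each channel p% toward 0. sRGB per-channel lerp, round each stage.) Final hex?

#508504

#7fd306 is rgb(127, 211, 6).
Per channel, c → c + 0.3(0 − c):
  R: 127 + 0.3×(0−127) = 127 − 38.1 = 88.9 → 89
  G: 211 + 0.3×(0−211) = 211 − 63.3 = 147.7 → 148
  B: 6 − 1.8 = 4.2 → 4
After the shade: rgb(89, 148, 4) = #599404.
Per channel, c → c + 0.1(0 − c):
  R: 89 + 0.1×(0−89) = 89 − 8.9 = 80.1 → 80
  G: 148 − 14.8 = 133.2 → 133
  B: 4 − 0.4 = 3.6 → 4
rgb(80, 133, 4) = #508504.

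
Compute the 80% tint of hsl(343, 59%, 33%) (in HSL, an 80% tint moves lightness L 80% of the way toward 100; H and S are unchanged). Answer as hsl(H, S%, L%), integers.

hsl(343, 59%, 87%)

L moves 80% from 33 toward 100: 33 + 53.6 = 86.6 → 87.
H and S are unchanged.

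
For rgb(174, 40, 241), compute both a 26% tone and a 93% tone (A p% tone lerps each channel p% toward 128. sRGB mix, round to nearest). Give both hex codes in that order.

#A23FD4, #837A88

26% tone:
  R: 174 − 11.96 = 162.04 → 162
  G: 40 + 22.88 = 62.88 → 63
  B: 241 + 0.26×(128−241) = 241 − 29.38 = 211.62 → 212
  → #A23FD4
93% tone:
  R: 174 − 42.78 = 131.22 → 131
  G: 40 + 0.93×(128−40) = 40 + 81.84 = 121.84 → 122
  B: 241 − 105.09 = 135.91 → 136
  → #837A88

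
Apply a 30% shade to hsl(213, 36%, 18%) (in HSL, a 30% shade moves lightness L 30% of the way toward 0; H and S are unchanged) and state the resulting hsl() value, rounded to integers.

L moves 30% from 18 toward 0: 18 − 5.4 = 12.6 → 13.
H and S are unchanged.

hsl(213, 36%, 13%)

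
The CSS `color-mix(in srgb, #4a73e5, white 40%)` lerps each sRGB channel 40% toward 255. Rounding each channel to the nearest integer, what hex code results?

#92abef

#4a73e5 is rgb(74, 115, 229).
Lerp each channel 40% toward 255:
  R: 74 + 72.4 = 146.4 → 146
  G: 115 + 0.4×(255−115) = 115 + 56 = 171 → 171
  B: 229 + 10.4 = 239.4 → 239
rgb(146, 171, 239) = #92abef.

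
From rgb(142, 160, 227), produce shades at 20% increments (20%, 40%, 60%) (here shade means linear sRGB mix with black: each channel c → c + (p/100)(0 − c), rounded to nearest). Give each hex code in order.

#7280b6, #556088, #39405b

20%: (142 − 28.4 = 113.6→114, 160 − 32 = 128→128, 227 − 45.4 = 181.6→182) → #7280b6
40%: (142 − 56.8 = 85.2→85, 160 − 64 = 96→96, 227 − 90.8 = 136.2→136) → #556088
60%: (142 − 85.2 = 56.8→57, 160 − 96 = 64→64, 227 − 136.2 = 90.8→91) → #39405b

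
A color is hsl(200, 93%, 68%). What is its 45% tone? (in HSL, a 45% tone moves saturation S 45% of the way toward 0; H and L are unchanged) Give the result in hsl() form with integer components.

hsl(200, 51%, 68%)

S moves 45% from 93 toward 0: 93 − 41.85 = 51.15 → 51.
H and L are unchanged.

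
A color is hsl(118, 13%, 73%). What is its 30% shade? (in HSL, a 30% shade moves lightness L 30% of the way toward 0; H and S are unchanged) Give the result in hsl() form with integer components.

hsl(118, 13%, 51%)

L moves 30% from 73 toward 0: 73 − 21.9 = 51.1 → 51.
H and S are unchanged.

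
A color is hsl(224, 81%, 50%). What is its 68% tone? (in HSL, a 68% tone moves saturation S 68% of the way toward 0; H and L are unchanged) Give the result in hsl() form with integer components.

S moves 68% from 81 toward 0: 81 − 55.08 = 25.92 → 26.
H and L are unchanged.

hsl(224, 26%, 50%)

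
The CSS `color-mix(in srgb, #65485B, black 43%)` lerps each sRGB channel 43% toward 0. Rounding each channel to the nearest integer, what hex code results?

#65485B is rgb(101, 72, 91).
Lerp each channel 43% toward 0:
  R: 101 + 0.43×(0−101) = 101 − 43.43 = 57.57 → 58
  G: 72 − 30.96 = 41.04 → 41
  B: 91 + 0.43×(0−91) = 91 − 39.13 = 51.87 → 52
rgb(58, 41, 52) = #3A2934.

#3A2934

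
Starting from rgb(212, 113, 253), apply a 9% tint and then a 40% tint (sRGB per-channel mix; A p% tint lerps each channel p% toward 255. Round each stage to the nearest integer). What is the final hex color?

Lerp each channel 9% toward 255:
  R: 212 + 0.09×(255−212) = 212 + 3.87 = 215.87 → 216
  G: 113 + 0.09×(255−113) = 113 + 12.78 = 125.78 → 126
  B: 253 + 0.09×(255−253) = 253 + 0.18 = 253.18 → 253
After the tint: rgb(216, 126, 253) = #D87EFD.
Lerp each channel 40% toward 255:
  R: 216 + 15.6 = 231.6 → 232
  G: 126 + 51.6 = 177.6 → 178
  B: 253 + 0.4×(255−253) = 253 + 0.8 = 253.8 → 254
rgb(232, 178, 254) = #E8B2FE.

#E8B2FE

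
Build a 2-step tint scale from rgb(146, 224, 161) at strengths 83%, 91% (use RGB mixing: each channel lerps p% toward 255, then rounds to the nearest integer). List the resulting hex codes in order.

83%: (146 + 90.47 = 236.47→236, 224 + 25.73 = 249.73→250, 161 + 78.02 = 239.02→239) → #ecfaef
91%: (146 + 99.19 = 245.19→245, 224 + 28.21 = 252.21→252, 161 + 85.54 = 246.54→247) → #f5fcf7

#ecfaef, #f5fcf7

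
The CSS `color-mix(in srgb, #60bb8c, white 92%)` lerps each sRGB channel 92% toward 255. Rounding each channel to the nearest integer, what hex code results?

#f2faf6

#60bb8c is rgb(96, 187, 140).
A 92% tint moves each channel 92% toward 255:
  R: 96 + 0.92×(255−96) = 96 + 146.28 = 242.28 → 242
  G: 187 + 0.92×(255−187) = 187 + 62.56 = 249.56 → 250
  B: 140 + 105.8 = 245.8 → 246
rgb(242, 250, 246) = #f2faf6.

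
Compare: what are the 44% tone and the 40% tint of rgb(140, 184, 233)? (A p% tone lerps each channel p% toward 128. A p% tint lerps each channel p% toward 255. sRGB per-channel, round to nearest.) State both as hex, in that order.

#879FBB, #BAD4F2

44% tone:
  R: 140 − 5.28 = 134.72 → 135
  G: 184 + 0.44×(128−184) = 184 − 24.64 = 159.36 → 159
  B: 233 − 46.2 = 186.8 → 187
  → #879FBB
40% tint:
  R: 140 + 46 = 186 → 186
  G: 184 + 0.4×(255−184) = 184 + 28.4 = 212.4 → 212
  B: 233 + 8.8 = 241.8 → 242
  → #BAD4F2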